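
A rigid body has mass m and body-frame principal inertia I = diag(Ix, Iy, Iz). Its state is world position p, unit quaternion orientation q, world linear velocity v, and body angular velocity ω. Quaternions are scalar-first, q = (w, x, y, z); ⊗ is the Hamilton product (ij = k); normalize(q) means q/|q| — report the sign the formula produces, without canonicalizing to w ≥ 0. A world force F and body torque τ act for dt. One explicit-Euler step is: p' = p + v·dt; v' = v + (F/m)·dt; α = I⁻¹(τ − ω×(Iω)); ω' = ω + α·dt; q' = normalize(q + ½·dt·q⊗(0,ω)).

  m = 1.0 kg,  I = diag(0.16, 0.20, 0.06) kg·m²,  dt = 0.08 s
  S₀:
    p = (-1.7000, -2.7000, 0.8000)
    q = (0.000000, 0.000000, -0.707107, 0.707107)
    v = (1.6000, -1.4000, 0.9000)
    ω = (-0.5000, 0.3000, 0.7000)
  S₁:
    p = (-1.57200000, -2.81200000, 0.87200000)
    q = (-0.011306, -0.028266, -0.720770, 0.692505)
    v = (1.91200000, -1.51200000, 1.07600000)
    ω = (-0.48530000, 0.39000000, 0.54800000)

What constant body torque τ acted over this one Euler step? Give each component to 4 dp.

ω₁ − ω₀ = (0.01470000, 0.09000000, -0.15200000)
ω₀×(Iω₀) = (-0.0294, -0.0350, -0.0060)
τ = I·(Δω/dt) + ω₀×(Iω₀) = (0.0000, 0.1900, -0.1200)

τ = (0.0000, 0.1900, -0.1200)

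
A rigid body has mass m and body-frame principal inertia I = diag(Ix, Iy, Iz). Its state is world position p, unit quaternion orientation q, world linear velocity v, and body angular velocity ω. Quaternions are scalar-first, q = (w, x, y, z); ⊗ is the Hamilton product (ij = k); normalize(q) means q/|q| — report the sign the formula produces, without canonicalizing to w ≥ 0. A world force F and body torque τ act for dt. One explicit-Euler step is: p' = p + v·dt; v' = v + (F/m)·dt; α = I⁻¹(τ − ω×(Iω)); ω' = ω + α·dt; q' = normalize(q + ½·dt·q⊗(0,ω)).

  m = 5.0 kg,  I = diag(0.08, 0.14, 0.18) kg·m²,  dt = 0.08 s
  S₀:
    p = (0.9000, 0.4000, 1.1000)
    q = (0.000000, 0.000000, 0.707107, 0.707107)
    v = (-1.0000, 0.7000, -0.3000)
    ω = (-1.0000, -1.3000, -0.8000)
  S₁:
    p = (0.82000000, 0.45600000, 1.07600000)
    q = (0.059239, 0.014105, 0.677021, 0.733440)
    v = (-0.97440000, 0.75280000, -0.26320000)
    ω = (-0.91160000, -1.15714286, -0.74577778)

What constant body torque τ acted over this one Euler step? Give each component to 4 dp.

τ = (0.1300, 0.1700, 0.2000)

ω₁ − ω₀ = (0.08840000, 0.14285714, 0.05422222)
ω₀×(Iω₀) = (0.0416, -0.0800, 0.0780)
applied torque τ = (0.1300, 0.1700, 0.2000)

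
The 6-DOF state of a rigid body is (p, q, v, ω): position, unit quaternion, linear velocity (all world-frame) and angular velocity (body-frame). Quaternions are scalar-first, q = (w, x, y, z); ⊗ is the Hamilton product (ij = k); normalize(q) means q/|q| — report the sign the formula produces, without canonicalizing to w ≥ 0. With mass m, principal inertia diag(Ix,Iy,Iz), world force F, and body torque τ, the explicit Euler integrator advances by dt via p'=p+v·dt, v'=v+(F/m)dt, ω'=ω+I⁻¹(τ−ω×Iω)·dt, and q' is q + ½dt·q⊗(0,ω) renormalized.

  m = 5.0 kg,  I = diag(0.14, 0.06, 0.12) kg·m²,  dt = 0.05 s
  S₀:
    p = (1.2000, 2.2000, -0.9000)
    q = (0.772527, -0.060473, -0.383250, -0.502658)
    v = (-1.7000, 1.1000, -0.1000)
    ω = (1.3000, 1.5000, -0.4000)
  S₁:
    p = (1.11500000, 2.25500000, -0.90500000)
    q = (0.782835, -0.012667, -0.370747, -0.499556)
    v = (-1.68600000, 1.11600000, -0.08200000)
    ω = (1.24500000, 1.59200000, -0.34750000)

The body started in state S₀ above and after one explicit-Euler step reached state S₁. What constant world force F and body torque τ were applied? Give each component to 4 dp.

F = (1.4000, 1.6000, 1.8000)
τ = (-0.1900, 0.1000, -0.0300)

v₁ − v₀ = (0.01400000, 0.01600000, 0.01800000)
applied force F = (1.4000, 1.6000, 1.8000)
rate change Δω = (-0.05500000, 0.09200000, 0.05250000)
gyro term ω₀×Iω₀ = (-0.0360, -0.0104, -0.1560)
τ = I·(Δω/dt) + ω₀×(Iω₀) = (-0.1900, 0.1000, -0.0300)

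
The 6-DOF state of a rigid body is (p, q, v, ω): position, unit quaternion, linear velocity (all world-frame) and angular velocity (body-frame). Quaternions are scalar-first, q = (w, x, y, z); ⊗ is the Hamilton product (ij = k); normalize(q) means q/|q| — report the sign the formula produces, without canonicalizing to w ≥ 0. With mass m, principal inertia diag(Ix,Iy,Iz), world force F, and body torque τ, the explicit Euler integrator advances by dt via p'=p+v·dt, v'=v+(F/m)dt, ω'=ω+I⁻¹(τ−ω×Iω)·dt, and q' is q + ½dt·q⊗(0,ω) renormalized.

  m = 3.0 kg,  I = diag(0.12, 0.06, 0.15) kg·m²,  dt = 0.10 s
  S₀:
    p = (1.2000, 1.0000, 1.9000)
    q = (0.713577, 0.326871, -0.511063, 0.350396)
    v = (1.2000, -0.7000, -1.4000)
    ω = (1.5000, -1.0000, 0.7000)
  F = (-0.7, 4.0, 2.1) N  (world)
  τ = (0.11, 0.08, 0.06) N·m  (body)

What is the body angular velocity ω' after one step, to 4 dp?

α = I⁻¹(τ − ω×Iω) = (1.4417, 1.8583, -0.2000)
ω' = ω + α·dt = (1.6442, -0.8142, 0.6800)

ω' = (1.6442, -0.8142, 0.6800)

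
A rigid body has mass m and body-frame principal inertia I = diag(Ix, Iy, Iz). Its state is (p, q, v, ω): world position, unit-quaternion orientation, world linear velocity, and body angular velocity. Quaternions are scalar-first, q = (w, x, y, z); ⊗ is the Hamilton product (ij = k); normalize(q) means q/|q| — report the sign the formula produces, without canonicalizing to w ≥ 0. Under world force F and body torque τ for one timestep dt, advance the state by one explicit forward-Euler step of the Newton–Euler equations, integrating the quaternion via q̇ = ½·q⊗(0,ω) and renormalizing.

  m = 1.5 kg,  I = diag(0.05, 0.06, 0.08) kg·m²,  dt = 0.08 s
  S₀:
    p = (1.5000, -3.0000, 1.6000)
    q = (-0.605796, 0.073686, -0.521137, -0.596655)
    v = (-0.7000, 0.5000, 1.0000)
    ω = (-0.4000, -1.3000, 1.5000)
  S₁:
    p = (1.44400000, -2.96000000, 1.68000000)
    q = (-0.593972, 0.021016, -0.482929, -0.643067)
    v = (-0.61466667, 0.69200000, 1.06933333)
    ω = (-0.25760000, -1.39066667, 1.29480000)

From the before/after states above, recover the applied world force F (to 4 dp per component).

F = (1.6000, 3.6000, 1.3000)

velocity change Δv = (0.08533333, 0.19200000, 0.06933333)
F = m·Δv/dt = (1.6000, 3.6000, 1.3000)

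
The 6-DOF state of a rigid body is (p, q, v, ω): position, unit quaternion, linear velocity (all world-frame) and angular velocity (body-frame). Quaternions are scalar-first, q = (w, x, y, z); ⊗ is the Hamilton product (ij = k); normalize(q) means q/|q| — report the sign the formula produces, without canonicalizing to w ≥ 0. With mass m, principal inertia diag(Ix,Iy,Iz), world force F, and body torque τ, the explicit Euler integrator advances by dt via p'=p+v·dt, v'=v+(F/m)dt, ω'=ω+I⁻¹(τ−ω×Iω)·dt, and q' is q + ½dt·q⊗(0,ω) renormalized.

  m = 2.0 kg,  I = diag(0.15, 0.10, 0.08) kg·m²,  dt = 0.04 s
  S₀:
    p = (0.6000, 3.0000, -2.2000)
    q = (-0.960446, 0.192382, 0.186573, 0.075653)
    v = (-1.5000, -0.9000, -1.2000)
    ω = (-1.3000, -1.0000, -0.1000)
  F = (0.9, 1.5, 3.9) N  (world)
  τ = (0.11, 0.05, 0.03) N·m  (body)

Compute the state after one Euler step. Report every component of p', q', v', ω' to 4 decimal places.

p + v·dt = (0.5400, 2.9640, -2.2480)
new velocity v' = (-1.4820, -0.8700, -1.1220)
angular accel α = (0.7467, 0.4090, 1.1875)
ω + α·dt = (-1.2701, -0.9836, -0.0525)
2q̇ = q⊗(0,ω) = (0.4442349, 1.3055755, 0.8813353, 0.1462075)
q + ½dt·q⊗(0,ω), renormalized = (-0.9510, 0.2184, 0.2041, 0.0785)

p' = (0.5400, 2.9640, -2.2480)
q' = (-0.9510, 0.2184, 0.2041, 0.0785)
v' = (-1.4820, -0.8700, -1.1220)
ω' = (-1.2701, -0.9836, -0.0525)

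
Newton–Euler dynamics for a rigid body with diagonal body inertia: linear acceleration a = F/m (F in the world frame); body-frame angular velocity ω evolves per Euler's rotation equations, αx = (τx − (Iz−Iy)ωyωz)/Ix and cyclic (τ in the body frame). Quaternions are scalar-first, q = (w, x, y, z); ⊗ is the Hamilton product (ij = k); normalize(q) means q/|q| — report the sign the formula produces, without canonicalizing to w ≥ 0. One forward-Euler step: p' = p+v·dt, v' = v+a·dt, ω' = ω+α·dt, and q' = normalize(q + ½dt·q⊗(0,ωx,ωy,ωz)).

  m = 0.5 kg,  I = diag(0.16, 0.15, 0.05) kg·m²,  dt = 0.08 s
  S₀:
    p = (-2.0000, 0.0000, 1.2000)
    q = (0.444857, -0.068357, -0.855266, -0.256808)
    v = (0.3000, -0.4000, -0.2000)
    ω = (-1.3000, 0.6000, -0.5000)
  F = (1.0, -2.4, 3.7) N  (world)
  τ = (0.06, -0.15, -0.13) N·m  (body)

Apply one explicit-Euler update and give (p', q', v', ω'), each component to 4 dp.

ω×(Iω) gyroscopic = (0.0300, 0.0715, 0.0078)
angular accel α = (0.1875, -1.4767, -2.7560)
ω' = ω + α·dt = (-1.2850, 0.4819, -0.7205)
2q̇ = q⊗(0,ω) = (0.2958915, 0.0034037, 0.5665861, -1.3752885)
updated quaternion q' = (0.4559, -0.0681, -0.8311, -0.3112)
a = F/m = (2.0000, -4.8000, 7.4000)
p' = p + v·dt = (-1.9760, -0.0320, 1.1840)
v + (F/m)dt = (0.4600, -0.7840, 0.3920)

p' = (-1.9760, -0.0320, 1.1840)
q' = (0.4559, -0.0681, -0.8311, -0.3112)
v' = (0.4600, -0.7840, 0.3920)
ω' = (-1.2850, 0.4819, -0.7205)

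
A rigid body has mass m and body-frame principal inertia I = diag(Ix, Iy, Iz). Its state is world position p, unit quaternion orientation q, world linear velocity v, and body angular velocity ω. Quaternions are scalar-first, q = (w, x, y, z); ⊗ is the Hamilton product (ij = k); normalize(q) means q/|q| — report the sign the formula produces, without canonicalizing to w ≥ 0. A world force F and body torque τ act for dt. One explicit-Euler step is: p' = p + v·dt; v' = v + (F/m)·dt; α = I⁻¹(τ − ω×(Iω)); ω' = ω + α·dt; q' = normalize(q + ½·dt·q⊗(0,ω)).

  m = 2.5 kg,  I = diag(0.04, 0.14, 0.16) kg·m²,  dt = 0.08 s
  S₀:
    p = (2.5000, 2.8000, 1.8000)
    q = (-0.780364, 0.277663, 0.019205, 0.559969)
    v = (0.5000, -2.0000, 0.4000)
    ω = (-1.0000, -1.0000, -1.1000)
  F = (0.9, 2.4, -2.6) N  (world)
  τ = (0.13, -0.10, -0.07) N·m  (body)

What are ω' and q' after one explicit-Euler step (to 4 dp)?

ω' = (-0.7840, -0.9817, -1.1850)
q' = (-0.7419, 0.3296, 0.0401, 0.5825)

precession coupling ω×(Iω) = (0.0220, -0.1320, 0.1000)
α = I⁻¹(τ − ω×Iω) = (2.7000, 0.2286, -1.0625)
ω + α·dt = (-0.7840, -0.9817, -1.1850)
q⊗(0,ω) = (0.9128339, 1.3192075, 0.5258243, 0.5999424)
q + ½dt·q⊗(0,ω), renormalized = (-0.7419, 0.3296, 0.0401, 0.5825)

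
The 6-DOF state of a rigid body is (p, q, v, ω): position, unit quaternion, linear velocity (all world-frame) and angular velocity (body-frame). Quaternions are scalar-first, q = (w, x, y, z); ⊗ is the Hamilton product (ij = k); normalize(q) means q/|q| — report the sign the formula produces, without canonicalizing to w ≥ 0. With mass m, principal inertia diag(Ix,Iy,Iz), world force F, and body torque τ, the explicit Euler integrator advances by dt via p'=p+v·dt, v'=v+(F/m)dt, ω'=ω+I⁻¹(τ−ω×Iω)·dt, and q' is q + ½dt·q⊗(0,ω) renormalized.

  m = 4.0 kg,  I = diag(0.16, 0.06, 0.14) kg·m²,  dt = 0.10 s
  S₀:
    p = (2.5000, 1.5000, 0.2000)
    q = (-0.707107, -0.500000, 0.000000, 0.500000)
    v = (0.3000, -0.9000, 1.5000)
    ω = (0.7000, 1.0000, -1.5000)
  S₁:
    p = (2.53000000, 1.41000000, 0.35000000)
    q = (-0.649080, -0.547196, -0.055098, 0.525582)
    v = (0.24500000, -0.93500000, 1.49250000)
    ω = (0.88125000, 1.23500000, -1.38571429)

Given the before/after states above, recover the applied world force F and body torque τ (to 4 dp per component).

Δω = ω₁−ω₀ = (0.18125000, 0.23500000, 0.11428571)
applied torque τ = (0.1700, 0.1200, 0.0900)
velocity change Δv = (-0.05500000, -0.03500000, -0.00750000)
applied force F = (-2.2000, -1.4000, -0.3000)

F = (-2.2000, -1.4000, -0.3000)
τ = (0.1700, 0.1200, 0.0900)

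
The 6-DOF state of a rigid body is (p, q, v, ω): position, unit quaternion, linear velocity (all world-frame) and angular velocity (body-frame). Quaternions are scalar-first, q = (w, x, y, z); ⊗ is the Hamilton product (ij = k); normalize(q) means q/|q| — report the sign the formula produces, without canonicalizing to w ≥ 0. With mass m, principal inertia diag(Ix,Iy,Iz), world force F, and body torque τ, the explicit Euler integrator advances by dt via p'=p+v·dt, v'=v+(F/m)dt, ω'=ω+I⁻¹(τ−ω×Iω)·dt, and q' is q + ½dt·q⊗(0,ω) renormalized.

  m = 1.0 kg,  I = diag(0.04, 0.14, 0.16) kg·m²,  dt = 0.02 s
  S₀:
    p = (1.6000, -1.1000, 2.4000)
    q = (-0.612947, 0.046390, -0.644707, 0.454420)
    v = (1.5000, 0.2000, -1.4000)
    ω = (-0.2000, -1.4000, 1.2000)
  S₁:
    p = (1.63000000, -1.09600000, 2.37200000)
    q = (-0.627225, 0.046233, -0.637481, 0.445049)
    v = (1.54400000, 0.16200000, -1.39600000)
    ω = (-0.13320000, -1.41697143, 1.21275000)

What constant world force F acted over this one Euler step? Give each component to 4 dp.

Δv = v₁−v₀ = (0.04400000, -0.03800000, 0.00400000)
m·(v₁−v₀)/dt = (2.2000, -1.9000, 0.2000)

F = (2.2000, -1.9000, 0.2000)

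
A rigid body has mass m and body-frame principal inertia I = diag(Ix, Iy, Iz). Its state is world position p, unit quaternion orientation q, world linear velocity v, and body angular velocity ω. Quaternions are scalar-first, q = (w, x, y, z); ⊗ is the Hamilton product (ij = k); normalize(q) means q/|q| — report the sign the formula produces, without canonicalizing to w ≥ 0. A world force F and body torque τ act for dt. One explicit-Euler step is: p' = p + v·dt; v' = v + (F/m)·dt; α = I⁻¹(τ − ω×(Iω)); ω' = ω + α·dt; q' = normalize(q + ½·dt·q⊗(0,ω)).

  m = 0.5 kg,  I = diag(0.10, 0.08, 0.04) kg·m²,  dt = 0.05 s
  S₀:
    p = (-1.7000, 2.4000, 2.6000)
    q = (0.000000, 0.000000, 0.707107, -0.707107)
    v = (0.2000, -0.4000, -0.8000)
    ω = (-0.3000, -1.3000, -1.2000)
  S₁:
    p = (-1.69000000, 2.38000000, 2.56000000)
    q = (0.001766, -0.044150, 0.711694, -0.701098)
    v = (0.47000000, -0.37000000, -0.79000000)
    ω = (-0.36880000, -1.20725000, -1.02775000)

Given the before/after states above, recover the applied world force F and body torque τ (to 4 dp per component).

rate change Δω = (-0.06880000, 0.09275000, 0.17225000)
τ = I·(Δω/dt) + ω₀×(Iω₀) = (-0.2000, 0.1700, 0.1300)
Δv = v₁−v₀ = (0.27000000, 0.03000000, 0.01000000)
F = m·Δv/dt = (2.7000, 0.3000, 0.1000)

F = (2.7000, 0.3000, 0.1000)
τ = (-0.2000, 0.1700, 0.1300)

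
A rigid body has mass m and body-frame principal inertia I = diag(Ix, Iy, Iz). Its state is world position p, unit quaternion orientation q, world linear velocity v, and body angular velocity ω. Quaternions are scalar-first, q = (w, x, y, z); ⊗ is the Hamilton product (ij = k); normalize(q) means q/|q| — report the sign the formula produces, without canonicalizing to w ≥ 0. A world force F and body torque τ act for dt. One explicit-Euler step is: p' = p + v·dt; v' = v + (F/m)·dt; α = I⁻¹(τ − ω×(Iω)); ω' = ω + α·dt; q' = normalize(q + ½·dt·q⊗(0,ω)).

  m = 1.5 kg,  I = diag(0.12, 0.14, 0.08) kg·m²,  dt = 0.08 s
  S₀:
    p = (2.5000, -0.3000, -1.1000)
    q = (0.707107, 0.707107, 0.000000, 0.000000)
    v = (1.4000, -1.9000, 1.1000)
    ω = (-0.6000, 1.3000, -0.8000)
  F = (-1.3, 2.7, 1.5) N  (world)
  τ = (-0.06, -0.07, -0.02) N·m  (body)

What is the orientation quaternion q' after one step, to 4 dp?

q' = (0.7225, 0.6887, 0.0593, 0.0141)

q⊗(0,ω) = (0.4242642, -0.4242642, 1.4849247, 0.3535535)
q + ½dt·q⊗(0,ω), renormalized = (0.7225, 0.6887, 0.0593, 0.0141)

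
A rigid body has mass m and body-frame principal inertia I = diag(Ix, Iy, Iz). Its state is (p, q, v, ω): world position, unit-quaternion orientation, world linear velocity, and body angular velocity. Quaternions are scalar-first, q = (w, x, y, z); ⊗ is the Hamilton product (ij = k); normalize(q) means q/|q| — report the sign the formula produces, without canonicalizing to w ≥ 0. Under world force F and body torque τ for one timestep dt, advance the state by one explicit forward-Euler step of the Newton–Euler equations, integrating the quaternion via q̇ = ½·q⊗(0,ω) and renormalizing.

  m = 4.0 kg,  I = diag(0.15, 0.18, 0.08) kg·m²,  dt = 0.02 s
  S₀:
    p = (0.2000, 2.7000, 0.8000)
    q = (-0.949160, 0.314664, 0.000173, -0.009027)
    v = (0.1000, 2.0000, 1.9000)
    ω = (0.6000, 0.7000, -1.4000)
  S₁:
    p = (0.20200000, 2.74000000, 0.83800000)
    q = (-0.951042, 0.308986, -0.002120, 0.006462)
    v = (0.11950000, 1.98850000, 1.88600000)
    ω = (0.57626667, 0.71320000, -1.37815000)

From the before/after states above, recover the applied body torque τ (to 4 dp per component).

ω₁ − ω₀ = (-0.02373333, 0.01320000, 0.02185000)
I·α + gyro = (-0.0800, 0.0600, 0.1000)

τ = (-0.0800, 0.0600, 0.1000)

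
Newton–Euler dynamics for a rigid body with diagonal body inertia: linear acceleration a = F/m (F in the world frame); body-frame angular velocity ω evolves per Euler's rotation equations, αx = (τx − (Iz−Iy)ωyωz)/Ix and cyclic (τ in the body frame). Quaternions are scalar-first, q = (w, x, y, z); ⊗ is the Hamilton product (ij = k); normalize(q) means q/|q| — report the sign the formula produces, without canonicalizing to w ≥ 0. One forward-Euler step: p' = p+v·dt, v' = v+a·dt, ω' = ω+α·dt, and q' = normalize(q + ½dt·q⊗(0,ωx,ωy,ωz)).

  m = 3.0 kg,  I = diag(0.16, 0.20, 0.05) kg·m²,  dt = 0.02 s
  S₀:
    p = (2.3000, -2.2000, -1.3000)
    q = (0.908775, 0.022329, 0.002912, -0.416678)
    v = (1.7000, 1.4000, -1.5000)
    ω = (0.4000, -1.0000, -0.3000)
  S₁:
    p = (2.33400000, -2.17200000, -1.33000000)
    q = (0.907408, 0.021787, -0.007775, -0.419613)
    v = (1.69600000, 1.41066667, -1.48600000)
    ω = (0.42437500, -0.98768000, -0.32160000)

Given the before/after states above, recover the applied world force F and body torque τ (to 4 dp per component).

Δω = ω₁−ω₀ = (0.02437500, 0.01232000, -0.02160000)
applied torque τ = (0.1500, 0.1100, -0.0700)
Δv = v₁−v₀ = (-0.00400000, 0.01066667, 0.01400000)
applied force F = (-0.6000, 1.6000, 2.1000)

F = (-0.6000, 1.6000, 2.1000)
τ = (0.1500, 0.1100, -0.0700)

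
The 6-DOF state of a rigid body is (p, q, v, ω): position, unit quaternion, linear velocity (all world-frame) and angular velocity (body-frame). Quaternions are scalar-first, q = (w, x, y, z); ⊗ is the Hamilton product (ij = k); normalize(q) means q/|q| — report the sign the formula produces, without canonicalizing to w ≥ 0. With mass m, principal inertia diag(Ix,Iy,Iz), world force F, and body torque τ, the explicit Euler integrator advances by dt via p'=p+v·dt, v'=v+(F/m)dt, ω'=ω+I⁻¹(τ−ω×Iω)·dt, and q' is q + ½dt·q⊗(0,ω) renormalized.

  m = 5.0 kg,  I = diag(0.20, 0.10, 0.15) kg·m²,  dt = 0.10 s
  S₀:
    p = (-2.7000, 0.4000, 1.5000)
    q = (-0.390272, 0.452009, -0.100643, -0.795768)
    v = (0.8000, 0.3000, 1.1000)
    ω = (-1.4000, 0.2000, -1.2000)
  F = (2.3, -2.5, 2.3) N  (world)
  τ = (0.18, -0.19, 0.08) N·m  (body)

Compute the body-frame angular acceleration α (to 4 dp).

precession coupling ω×(Iω) = (-0.0120, 0.0840, 0.0280)
(τ − ω×Iω)/I = (0.9600, -2.7400, 0.3467)

α = (0.9600, -2.7400, 0.3467)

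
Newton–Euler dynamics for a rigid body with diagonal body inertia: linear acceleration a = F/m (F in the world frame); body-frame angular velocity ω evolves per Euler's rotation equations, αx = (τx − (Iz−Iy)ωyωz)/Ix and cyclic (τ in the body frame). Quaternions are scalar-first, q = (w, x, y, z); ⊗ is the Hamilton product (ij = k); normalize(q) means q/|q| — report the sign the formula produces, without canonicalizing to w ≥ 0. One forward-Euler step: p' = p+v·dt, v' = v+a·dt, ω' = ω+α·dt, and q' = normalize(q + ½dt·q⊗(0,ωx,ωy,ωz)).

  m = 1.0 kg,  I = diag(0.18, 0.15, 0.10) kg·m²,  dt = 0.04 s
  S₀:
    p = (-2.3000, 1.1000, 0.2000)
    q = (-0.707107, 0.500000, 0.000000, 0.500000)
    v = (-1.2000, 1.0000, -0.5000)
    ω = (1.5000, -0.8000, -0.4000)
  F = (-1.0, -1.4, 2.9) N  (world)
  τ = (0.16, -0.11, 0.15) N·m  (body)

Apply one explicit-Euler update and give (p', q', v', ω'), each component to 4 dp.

p' = (-2.3480, 1.1400, 0.1800)
q' = (-0.7177, 0.4865, 0.0303, 0.4974)
v' = (-1.2400, 0.9440, -0.3840)
ω' = (1.5391, -0.8165, -0.3544)

angular accel α = (0.9778, -0.4133, 1.1400)
ω' = ω + α·dt = (1.5391, -0.8165, -0.3544)
2q̇ = q⊗(0,ω) = (-0.5500000, -0.6606605, 1.5156856, -0.1171572)
q + ½dt·q⊗(0,ω), renormalized = (-0.7177, 0.4865, 0.0303, 0.4974)
a = F/m = (-1.0000, -1.4000, 2.9000)
p + v·dt = (-2.3480, 1.1400, 0.1800)
v + (F/m)dt = (-1.2400, 0.9440, -0.3840)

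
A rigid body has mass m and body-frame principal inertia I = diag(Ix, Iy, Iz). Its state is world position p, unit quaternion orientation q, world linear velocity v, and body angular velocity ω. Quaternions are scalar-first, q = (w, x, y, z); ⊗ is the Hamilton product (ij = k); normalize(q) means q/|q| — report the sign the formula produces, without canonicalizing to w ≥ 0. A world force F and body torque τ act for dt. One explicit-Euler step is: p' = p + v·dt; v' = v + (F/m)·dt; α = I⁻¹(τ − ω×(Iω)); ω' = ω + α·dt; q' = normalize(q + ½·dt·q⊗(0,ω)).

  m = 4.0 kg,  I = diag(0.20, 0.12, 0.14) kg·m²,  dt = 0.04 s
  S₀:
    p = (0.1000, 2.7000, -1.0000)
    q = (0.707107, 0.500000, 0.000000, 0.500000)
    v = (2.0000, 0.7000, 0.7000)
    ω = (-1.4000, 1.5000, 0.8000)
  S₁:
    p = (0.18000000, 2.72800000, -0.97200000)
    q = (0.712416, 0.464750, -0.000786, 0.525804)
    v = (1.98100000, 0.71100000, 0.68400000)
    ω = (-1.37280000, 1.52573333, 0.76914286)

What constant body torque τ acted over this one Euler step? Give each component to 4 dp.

τ = (0.1600, 0.0100, 0.0600)

ω₁ − ω₀ = (0.02720000, 0.02573333, -0.03085714)
τ = I·(Δω/dt) + ω₀×(Iω₀) = (0.1600, 0.0100, 0.0600)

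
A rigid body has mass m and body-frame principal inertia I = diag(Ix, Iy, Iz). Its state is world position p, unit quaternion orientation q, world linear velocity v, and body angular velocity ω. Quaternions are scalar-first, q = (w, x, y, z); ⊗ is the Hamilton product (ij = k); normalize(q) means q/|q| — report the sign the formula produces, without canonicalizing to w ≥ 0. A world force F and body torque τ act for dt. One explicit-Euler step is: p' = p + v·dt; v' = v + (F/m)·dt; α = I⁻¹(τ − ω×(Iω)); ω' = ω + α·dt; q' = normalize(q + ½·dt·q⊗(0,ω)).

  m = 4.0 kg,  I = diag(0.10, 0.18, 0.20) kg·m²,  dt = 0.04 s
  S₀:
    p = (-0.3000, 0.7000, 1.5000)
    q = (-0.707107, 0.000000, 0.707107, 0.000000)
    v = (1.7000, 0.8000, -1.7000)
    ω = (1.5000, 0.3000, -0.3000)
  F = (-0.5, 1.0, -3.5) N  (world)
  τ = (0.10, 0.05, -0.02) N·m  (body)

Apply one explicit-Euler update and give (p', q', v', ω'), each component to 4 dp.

α = I⁻¹(τ − ω×Iω) = (1.0180, 0.0278, -0.2800)
ω' = ω + α·dt = (1.5407, 0.3011, -0.3112)
Hamilton product q⊗(0,ω) = (-0.2121321, -1.2727926, -0.2121321, -0.8485284)
q + ½dt·q⊗(0,ω), renormalized = (-0.7110, -0.0254, 0.7025, -0.0170)
a = F/m = (-0.1250, 0.2500, -0.8750)
new position p' = (-0.2320, 0.7320, 1.4320)
new velocity v' = (1.6950, 0.8100, -1.7350)

p' = (-0.2320, 0.7320, 1.4320)
q' = (-0.7110, -0.0254, 0.7025, -0.0170)
v' = (1.6950, 0.8100, -1.7350)
ω' = (1.5407, 0.3011, -0.3112)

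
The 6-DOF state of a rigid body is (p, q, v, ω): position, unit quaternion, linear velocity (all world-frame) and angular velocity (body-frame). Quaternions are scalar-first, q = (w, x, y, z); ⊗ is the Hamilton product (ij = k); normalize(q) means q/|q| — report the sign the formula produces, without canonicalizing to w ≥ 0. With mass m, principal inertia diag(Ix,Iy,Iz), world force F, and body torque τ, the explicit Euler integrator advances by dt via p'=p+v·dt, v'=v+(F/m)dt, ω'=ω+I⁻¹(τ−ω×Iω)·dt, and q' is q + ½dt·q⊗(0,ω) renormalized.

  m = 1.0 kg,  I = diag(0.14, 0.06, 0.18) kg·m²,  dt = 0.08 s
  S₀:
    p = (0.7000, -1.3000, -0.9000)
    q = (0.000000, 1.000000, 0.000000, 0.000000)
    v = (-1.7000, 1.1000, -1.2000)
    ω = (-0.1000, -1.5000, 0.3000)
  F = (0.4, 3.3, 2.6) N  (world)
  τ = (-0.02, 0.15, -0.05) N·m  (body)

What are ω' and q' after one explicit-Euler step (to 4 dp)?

ω' = (-0.0806, -1.3016, 0.2831)
q' = (0.0040, 0.9981, -0.0120, -0.0599)

ω×(Iω) gyroscopic = (-0.0540, 0.0012, -0.0120)
α = I⁻¹(τ − ω×Iω) = (0.2429, 2.4800, -0.2111)
ω + α·dt = (-0.0806, -1.3016, 0.2831)
q⊗(0,ω) = (0.1000000, 0.0000000, -0.3000000, -1.5000000)
q' = normalize(q + ½dt·q⊗(0,ω)) = (0.0040, 0.9981, -0.0120, -0.0599)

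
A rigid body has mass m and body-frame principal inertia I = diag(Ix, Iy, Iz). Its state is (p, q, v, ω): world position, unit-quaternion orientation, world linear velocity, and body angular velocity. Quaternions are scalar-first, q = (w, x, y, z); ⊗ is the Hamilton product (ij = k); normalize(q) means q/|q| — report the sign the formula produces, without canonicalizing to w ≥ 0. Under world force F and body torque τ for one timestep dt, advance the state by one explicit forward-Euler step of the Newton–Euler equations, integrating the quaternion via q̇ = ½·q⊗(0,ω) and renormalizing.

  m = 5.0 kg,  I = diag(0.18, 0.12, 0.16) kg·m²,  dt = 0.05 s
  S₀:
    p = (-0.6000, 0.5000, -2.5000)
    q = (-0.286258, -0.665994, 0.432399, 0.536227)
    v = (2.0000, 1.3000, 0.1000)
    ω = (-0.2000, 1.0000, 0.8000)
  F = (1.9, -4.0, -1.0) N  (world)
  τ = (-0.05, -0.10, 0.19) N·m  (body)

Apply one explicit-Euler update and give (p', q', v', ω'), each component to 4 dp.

a = F/m = (0.3800, -0.8000, -0.2000)
p' = p + v·dt = (-0.5000, 0.5650, -2.4950)
v + (F/m)dt = (2.0190, 1.2600, 0.0900)
α = I⁻¹(τ − ω×Iω) = (-0.4556, -0.8067, 1.1125)
ω' = ω + α·dt = (-0.2228, 0.9597, 0.8556)
Hamilton product q⊗(0,ω) = (-0.9945794, -0.1330562, 0.1392918, -0.8085206)
updated quaternion q' = (-0.3110, -0.6690, 0.4357, 0.5157)

p' = (-0.5000, 0.5650, -2.4950)
q' = (-0.3110, -0.6690, 0.4357, 0.5157)
v' = (2.0190, 1.2600, 0.0900)
ω' = (-0.2228, 0.9597, 0.8556)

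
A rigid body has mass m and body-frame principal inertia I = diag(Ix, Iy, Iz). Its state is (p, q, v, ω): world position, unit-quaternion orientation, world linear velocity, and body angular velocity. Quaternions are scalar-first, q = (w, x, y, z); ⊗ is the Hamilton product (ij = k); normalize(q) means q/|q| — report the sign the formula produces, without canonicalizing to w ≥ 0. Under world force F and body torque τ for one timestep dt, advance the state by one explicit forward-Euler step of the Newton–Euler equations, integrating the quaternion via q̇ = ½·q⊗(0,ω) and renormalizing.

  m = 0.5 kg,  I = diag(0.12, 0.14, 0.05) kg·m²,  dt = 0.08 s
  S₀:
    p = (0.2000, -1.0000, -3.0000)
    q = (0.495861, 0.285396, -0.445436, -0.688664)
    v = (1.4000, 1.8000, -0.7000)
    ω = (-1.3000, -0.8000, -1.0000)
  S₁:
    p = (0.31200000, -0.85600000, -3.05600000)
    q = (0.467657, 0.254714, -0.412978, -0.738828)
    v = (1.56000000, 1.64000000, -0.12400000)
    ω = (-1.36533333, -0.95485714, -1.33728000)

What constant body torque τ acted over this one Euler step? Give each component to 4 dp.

Δω = ω₁−ω₀ = (-0.06533333, -0.15485714, -0.33728000)
gyro term ω₀×Iω₀ = (-0.0720, 0.0910, 0.0208)
τ = I·(Δω/dt) + ω₀×(Iω₀) = (-0.1700, -0.1800, -0.1900)

τ = (-0.1700, -0.1800, -0.1900)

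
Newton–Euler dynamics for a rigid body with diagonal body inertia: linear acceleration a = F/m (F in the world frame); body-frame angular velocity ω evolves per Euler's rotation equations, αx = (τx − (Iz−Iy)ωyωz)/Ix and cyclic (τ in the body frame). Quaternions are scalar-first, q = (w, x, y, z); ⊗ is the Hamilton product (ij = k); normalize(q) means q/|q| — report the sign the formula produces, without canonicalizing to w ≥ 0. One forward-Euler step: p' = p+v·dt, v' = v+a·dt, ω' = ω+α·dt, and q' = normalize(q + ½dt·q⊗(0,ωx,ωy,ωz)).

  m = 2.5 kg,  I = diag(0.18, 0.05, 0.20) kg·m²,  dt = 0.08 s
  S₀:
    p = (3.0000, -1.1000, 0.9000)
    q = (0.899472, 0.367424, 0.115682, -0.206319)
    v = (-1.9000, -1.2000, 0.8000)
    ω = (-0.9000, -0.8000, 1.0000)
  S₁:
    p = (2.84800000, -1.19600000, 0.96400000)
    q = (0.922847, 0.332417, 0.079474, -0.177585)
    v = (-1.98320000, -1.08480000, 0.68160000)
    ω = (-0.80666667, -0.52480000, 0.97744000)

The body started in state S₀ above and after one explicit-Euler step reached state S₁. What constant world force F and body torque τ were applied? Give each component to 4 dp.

F = (-2.6000, 3.6000, -3.7000)
τ = (0.0900, 0.1900, -0.1500)

v₁ − v₀ = (-0.08320000, 0.11520000, -0.11840000)
m·(v₁−v₀)/dt = (-2.6000, 3.6000, -3.7000)
rate change Δω = (0.09333333, 0.27520000, -0.02256000)
applied torque τ = (0.0900, 0.1900, -0.1500)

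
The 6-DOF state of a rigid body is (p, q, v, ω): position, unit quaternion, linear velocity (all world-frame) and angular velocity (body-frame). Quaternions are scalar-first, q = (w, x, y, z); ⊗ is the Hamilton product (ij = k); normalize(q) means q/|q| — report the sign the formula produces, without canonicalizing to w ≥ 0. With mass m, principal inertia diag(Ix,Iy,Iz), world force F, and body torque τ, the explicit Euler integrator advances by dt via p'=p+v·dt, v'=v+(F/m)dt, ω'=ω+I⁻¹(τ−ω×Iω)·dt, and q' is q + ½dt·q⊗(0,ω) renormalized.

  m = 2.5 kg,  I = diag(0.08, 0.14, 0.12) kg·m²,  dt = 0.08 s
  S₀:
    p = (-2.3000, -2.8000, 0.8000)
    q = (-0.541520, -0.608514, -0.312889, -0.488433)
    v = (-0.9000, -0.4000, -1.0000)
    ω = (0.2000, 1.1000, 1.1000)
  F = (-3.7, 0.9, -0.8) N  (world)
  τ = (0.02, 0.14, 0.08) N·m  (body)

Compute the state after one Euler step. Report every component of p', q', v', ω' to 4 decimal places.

p' = (-2.3720, -2.8320, 0.7200)
q' = (-0.5004, -0.6039, -0.3132, -0.5355)
v' = (-1.0184, -0.3712, -1.0256)
ω' = (0.2442, 1.1850, 1.1445)

angular accel α = (0.5525, 1.0629, 0.5567)
new body rate ω' = (0.2442, 1.1850, 1.1445)
q⊗(0,ω) = (1.0031570, 0.0847944, -0.0239932, -1.2024596)
q' = normalize(q + ½dt·q⊗(0,ω)) = (-0.5004, -0.6039, -0.3132, -0.5355)
linear accel F/m = (-1.4800, 0.3600, -0.3200)
new position p' = (-2.3720, -2.8320, 0.7200)
new velocity v' = (-1.0184, -0.3712, -1.0256)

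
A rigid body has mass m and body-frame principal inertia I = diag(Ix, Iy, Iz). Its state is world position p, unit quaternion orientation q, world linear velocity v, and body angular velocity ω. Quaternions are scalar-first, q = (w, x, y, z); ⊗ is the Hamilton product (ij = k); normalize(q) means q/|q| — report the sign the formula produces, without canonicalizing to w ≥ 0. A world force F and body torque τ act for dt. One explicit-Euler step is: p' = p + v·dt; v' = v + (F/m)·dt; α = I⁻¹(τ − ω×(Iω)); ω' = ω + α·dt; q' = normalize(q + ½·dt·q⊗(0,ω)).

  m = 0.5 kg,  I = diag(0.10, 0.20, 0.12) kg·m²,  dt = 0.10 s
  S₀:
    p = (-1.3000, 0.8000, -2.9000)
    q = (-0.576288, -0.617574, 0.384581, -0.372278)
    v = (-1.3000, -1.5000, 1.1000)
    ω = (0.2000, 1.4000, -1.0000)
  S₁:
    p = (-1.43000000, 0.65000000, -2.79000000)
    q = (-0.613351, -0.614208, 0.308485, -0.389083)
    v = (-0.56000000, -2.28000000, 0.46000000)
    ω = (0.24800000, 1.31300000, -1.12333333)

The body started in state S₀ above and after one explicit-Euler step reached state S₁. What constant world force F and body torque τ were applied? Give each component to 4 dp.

Δv = v₁−v₀ = (0.74000000, -0.78000000, -0.64000000)
F = m·Δv/dt = (3.7000, -3.9000, -3.2000)
rate change Δω = (0.04800000, -0.08700000, -0.12333333)
I·α + gyro = (0.1600, -0.1700, -0.1200)

F = (3.7000, -3.9000, -3.2000)
τ = (0.1600, -0.1700, -0.1200)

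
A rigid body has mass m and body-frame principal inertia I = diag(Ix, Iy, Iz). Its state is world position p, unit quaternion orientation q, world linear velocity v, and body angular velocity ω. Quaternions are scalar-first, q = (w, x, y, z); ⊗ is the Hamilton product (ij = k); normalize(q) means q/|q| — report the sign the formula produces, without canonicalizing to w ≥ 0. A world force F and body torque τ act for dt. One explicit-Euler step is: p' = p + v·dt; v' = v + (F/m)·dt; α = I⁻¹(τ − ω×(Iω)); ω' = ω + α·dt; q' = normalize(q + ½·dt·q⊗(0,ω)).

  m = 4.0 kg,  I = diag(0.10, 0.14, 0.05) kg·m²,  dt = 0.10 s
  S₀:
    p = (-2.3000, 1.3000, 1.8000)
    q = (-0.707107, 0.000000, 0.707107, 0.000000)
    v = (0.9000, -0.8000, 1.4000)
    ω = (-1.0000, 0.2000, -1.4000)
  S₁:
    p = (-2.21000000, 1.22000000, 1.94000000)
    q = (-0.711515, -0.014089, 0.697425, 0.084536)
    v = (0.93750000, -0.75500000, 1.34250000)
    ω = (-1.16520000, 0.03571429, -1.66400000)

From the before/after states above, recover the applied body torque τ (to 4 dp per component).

τ = (-0.1400, -0.1600, -0.1400)

ω₁ − ω₀ = (-0.16520000, -0.16428571, -0.26400000)
precession coupling = (0.0252, 0.0700, -0.0080)
I·α + gyro = (-0.1400, -0.1600, -0.1400)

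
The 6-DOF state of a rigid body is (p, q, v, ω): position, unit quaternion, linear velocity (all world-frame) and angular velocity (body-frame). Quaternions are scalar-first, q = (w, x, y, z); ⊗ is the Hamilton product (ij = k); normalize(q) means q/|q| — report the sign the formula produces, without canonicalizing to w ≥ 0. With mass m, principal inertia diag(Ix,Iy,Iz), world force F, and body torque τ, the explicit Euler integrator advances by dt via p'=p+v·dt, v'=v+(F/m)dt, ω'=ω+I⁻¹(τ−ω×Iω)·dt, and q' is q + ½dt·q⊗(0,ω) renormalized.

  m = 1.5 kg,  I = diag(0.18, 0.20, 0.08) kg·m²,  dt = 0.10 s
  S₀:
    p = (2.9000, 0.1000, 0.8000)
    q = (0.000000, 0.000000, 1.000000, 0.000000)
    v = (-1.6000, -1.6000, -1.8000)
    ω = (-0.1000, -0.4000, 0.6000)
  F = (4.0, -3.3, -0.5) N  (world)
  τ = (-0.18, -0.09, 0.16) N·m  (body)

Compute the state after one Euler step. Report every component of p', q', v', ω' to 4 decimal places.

p' = (2.7400, -0.0600, 0.6200)
q' = (0.0200, 0.0300, 0.9993, 0.0050)
v' = (-1.3333, -1.8200, -1.8333)
ω' = (-0.2160, -0.4420, 0.7990)

linear accel F/m = (2.6667, -2.2000, -0.3333)
new position p' = (2.7400, -0.0600, 0.6200)
v + (F/m)dt = (-1.3333, -1.8200, -1.8333)
gyro term ω×Iω = (0.0288, -0.0060, 0.0008)
α = I⁻¹(τ − ω×Iω) = (-1.1600, -0.4200, 1.9900)
ω + α·dt = (-0.2160, -0.4420, 0.7990)
2q̇ = q⊗(0,ω) = (0.4000000, 0.6000000, 0.0000000, 0.1000000)
updated quaternion q' = (0.0200, 0.0300, 0.9993, 0.0050)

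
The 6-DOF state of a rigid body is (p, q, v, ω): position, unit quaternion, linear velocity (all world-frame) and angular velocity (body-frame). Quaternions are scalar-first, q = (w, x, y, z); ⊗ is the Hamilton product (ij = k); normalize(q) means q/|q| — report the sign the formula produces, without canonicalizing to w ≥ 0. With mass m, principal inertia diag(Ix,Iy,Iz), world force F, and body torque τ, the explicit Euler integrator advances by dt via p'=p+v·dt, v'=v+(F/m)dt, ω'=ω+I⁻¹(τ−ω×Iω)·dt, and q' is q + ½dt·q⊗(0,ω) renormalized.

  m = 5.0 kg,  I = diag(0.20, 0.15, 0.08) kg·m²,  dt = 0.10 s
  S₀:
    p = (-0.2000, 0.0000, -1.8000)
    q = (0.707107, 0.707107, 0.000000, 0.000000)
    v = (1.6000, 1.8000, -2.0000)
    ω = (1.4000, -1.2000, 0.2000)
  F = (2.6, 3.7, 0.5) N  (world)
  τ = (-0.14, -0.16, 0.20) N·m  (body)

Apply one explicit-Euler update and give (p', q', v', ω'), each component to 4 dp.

p' = (-0.0400, 0.1800, -2.0000)
q' = (0.6548, 0.7534, -0.0493, -0.0352)
v' = (1.6520, 1.8740, -1.9900)
ω' = (1.3216, -1.3291, 0.3450)

new position p' = (-0.0400, 0.1800, -2.0000)
v' = v + a·dt = (1.6520, 1.8740, -1.9900)
precession coupling ω×(Iω) = (0.0168, 0.0336, 0.0840)
angular accel α = (-0.7840, -1.2907, 1.4500)
ω' = ω + α·dt = (1.3216, -1.3291, 0.3450)
2q̇ = q⊗(0,ω) = (-0.9899498, 0.9899498, -0.9899498, -0.7071070)
q' = normalize(q + ½dt·q⊗(0,ω)) = (0.6548, 0.7534, -0.0493, -0.0352)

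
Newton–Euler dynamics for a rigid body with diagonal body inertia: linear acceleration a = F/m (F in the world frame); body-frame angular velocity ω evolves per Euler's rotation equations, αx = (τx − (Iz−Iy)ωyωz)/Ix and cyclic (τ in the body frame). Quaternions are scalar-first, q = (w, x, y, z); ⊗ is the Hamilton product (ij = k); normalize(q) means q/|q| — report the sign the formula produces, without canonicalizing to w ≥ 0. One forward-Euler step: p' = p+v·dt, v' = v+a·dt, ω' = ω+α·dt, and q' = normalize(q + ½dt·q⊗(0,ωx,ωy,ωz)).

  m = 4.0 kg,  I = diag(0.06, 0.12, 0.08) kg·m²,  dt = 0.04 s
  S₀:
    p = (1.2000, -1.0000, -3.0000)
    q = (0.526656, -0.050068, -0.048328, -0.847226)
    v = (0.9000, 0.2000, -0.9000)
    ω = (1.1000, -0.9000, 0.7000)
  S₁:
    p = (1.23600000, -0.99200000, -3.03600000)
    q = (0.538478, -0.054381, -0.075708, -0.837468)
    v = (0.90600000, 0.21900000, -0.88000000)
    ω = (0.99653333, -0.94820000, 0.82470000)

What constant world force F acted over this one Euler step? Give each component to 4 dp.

F = (0.6000, 1.9000, 2.0000)

velocity change Δv = (0.00600000, 0.01900000, 0.02000000)
F = m·Δv/dt = (0.6000, 1.9000, 2.0000)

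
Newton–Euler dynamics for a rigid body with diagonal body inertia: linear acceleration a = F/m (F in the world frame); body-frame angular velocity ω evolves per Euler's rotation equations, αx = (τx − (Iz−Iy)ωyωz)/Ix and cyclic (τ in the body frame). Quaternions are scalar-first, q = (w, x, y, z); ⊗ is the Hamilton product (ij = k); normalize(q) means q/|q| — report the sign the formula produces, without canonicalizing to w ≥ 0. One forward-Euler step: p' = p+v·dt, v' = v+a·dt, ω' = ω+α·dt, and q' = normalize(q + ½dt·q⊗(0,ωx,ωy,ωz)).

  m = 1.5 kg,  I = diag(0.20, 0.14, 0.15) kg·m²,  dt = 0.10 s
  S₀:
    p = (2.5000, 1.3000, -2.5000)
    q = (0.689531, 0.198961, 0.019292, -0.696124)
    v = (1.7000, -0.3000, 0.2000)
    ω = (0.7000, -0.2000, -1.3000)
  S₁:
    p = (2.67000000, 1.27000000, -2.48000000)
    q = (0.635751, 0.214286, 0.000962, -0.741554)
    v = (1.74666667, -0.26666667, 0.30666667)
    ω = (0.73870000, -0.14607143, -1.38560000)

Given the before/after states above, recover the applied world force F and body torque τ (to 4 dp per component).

ω₁ − ω₀ = (0.03870000, 0.05392857, -0.08560000)
ω₀×(Iω₀) = (0.0026, -0.0455, 0.0084)
I·α + gyro = (0.0800, 0.0300, -0.1200)
Δv = v₁−v₀ = (0.04666667, 0.03333333, 0.10666667)
F = m·Δv/dt = (0.7000, 0.5000, 1.6000)

F = (0.7000, 0.5000, 1.6000)
τ = (0.0800, 0.0300, -0.1200)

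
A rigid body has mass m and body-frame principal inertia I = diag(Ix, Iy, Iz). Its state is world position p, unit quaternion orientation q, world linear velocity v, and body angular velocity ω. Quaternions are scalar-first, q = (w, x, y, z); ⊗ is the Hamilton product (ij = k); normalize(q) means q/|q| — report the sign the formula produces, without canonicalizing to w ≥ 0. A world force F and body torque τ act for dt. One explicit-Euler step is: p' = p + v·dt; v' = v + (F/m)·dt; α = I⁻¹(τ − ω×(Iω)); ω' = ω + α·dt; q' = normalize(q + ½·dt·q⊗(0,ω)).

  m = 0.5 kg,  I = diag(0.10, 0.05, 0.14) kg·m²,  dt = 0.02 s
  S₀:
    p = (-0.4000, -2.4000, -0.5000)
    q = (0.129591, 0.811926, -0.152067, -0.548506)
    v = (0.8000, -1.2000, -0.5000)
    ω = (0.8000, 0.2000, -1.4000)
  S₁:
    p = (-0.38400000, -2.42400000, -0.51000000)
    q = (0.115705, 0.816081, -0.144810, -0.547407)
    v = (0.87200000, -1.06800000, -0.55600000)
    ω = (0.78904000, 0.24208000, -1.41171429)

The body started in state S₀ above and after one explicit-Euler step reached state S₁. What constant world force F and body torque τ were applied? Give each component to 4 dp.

F = (1.8000, 3.3000, -1.4000)
τ = (-0.0800, 0.1500, -0.0900)

v₁ − v₀ = (0.07200000, 0.13200000, -0.05600000)
m·(v₁−v₀)/dt = (1.8000, 3.3000, -1.4000)
ω₁ − ω₀ = (-0.01096000, 0.04208000, -0.01171429)
τ = I·(Δω/dt) + ω₀×(Iω₀) = (-0.0800, 0.1500, -0.0900)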